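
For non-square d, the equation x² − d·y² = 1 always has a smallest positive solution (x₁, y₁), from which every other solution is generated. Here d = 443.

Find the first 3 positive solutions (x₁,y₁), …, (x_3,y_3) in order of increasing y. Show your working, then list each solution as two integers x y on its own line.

√443 → a₀=21, period (21,42); ℓ=2 even so k=1
k=0  a_k=21  p_k/q_k = 21/1
k=1  a_k=21  p_k/q_k = 442/21
(x₁, y₁) = (442, 21);  442² − 443·21² = 1 ✓
k=2:  x_2 = 442·442+443·21·21 = 390727,  y_2 = 442·21+21·442 = 18564
k=3:  x_3 = 442·390727+443·21·18564 = 345402226,  y_3 = 442·18564+21·390727 = 16410555

442 21
390727 18564
345402226 16410555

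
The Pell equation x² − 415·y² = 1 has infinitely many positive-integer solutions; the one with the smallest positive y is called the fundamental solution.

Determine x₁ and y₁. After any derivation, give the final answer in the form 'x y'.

18412804 903849

[20; 2,1,2,4,6,…,1,2,40] for √415; ℓ=16 ⇒ convergent index 15
i=0: a=20 ⇒ p=20, q=1
…
i=3: a=2 ⇒ p=163, q=8
…
i=5: a=6 ⇒ p=4441, q=218
…
i=7: a=1 ⇒ p=9595, q=471
…
i=11: a=6 ⇒ p=508372, q=24955
i=12: a=4 ⇒ p=2110961, q=103623
…
i=14: a=1 ⇒ p=6841255, q=335824
i=15: a=2 ⇒ p=18412804, q=903849
fundamental: x₁=18412804, y₁=903849  (since 339031351142416 − 415·816943014801 = 1)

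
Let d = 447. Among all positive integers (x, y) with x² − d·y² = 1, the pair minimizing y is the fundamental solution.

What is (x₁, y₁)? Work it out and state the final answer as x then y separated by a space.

√447 → a₀=21, period (7,42); ℓ=2 even so k=1
k=0  a_k=21  p_k/q_k = 21/1
k=1  a_k=7  p_k/q_k = 148/7
(x₁, y₁) = (148, 7);  148² − 447·7² = 1 ✓

148 7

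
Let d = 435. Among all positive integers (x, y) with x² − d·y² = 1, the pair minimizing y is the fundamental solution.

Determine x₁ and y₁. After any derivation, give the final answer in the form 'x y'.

146 7

√435 = [20; 1,5,1,40, …], period ℓ=4 (even) → k=3
i=0: a=20 ⇒ p=20, q=1
i=1: a=1 ⇒ p=21, q=1
i=2: a=5 ⇒ p=125, q=6
i=3: a=1 ⇒ p=146, q=7
fundamental: x₁=146, y₁=7  (since 21316 − 435·49 = 1)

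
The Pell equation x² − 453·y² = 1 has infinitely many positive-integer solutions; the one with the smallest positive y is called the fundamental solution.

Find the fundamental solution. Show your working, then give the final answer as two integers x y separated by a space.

1653751 77700

d=453: √d = [21; 3,1,1,10,14,10,1,1,3,42] (ℓ=10, even), read p_9/q_9
a_0=21:  p_0=21·1+0=21,  q_0=21·0+1=1
…
a_2=1:  p_2=1·64+21=85,  q_2=1·3+1=4
a_3=1:  p_3=1·85+64=149,  q_3=1·4+3=7
a_4=10:  p_4=10·149+85=1575,  q_4=10·7+4=74
a_5=14:  p_5=14·1575+149=22199,  q_5=14·74+7=1043
a_6=10:  p_6=10·22199+1575=223565,  q_6=10·1043+74=10504
…
a_8=1:  p_8=1·245764+223565=469329,  q_8=1·11547+10504=22051
a_9=3:  p_9=3·469329+245764=1653751,  q_9=3·22051+11547=77700
(x₁, y₁) = (1653751, 77700);  1653751² − 453·77700² = 1 ✓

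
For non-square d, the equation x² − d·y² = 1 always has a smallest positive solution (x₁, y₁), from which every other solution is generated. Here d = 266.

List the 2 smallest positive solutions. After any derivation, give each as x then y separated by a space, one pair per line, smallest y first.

√266 = [16; 3,4,3,32, …], period ℓ=4 (even) → k=3
step 0: (16, 1)  from 16·(1,0) + (0,1)
step 1: (49, 3)  from 3·(16,1) + (1,0)
step 2: (212, 13)  from 4·(49,3) + (16,1)
step 3: (685, 42)  from 3·(212,13) + (49,3)
fundamental: x₁=685, y₁=42  (since 469225 − 266·1764 = 1)
(x_2, y_2) = (685·685 + 266·42·42, 685·42 + 42·685) = (938449, 57540)

685 42
938449 57540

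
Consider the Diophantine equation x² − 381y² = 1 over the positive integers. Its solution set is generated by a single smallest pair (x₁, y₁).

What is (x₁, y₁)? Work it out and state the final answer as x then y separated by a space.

d=381: √d = [19; 1,1,12,1,1,38] (ℓ=6, even), read p_5/q_5
a_0=19:  p_0=19·1+0=19,  q_0=19·0+1=1
…
a_2=1:  p_2=1·20+19=39,  q_2=1·1+1=2
…
a_4=1:  p_4=1·488+39=527,  q_4=1·25+2=27
a_5=1:  p_5=1·527+488=1015,  q_5=1·27+25=52
fundamental: x₁=1015, y₁=52  (since 1030225 − 381·2704 = 1)

1015 52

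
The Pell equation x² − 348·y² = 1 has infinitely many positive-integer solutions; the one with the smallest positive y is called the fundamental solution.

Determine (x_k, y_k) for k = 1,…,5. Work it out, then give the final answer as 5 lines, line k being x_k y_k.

1567 84
4910977 263256
15391000351 825044220
48235390189057 2585688322224
151169697461504287 8103546376805796

[18; 1,1,1,8,1,1,1,36] for √348; ℓ=8 ⇒ convergent index 7
a_0=18:  p_0=18·1+0=18,  q_0=18·0+1=1
…
a_2=1:  p_2=1·19+18=37,  q_2=1·1+1=2
…
a_6=1:  p_6=1·541+485=1026,  q_6=1·29+26=55
a_7=1:  p_7=1·1026+541=1567,  q_7=1·55+29=84
→ (1567, 84).  Check: 1567²=2455489, 348·84²=2455488, difference 1.
k=2:  x_2 = 1567·1567+348·84·84 = 4910977,  y_2 = 1567·84+84·1567 = 263256
k=3:  x_3 = 1567·4910977+348·84·263256 = 15391000351,  y_3 = 1567·263256+84·4910977 = 825044220
k=4:  x_4 = 1567·15391000351+348·84·825044220 = 48235390189057,  y_4 = 1567·825044220+84·15391000351 = 2585688322224
k=5:  x_5 = 1567·48235390189057+348·84·2585688322224 = 151169697461504287,  y_5 = 1567·2585688322224+84·48235390189057 = 8103546376805796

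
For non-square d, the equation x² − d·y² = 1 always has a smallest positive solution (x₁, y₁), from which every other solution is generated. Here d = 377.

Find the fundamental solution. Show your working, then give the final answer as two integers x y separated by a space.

[19; 2,2,2,38] for √377; ℓ=4 ⇒ convergent index 3
step 0: (19, 1)  from 19·(1,0) + (0,1)
…
step 2: (97, 5)  from 2·(39,2) + (19,1)
step 3: (233, 12)  from 2·(97,5) + (39,2)
(x₁, y₁) = (233, 12);  233² − 377·12² = 1 ✓

233 12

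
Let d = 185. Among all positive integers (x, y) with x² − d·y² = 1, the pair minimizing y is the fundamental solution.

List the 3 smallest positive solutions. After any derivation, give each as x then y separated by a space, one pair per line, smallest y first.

9249 680
171088001 12578640
3164785833249 232679682040

d=185: √d = [13; 1,1,1,1,26] (ℓ=5, odd), read p_9/q_9
step 0: (13, 1)  from 13·(1,0) + (0,1)
step 1: (14, 1)  from 1·(13,1) + (1,0)
…
step 3: (41, 3)  from 1·(27,2) + (14,1)
…
step 5: (1809, 133)  from 26·(68,5) + (41,3)
step 6: (1877, 138)  from 1·(1809,133) + (68,5)
…
step 8: (5563, 409)  from 1·(3686,271) + (1877,138)
step 9: (9249, 680)  from 1·(5563,409) + (3686,271)
→ (9249, 680).  Check: 9249²=85544001, 185·680²=85544000, difference 1.
(9249+680√185)^2 = 171088001 + 12578640√185
(9249+680√185)^3 = 3164785833249 + 232679682040√185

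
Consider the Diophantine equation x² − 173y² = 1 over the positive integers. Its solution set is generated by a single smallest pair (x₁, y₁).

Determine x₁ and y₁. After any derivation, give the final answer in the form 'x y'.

√173 → a₀=13, period (6,1,1,6,26); ℓ=5 odd so k=9
i=0: a=13 ⇒ p=13, q=1
i=1: a=6 ⇒ p=79, q=6
…
i=3: a=1 ⇒ p=171, q=13
i=4: a=6 ⇒ p=1118, q=85
i=5: a=26 ⇒ p=29239, q=2223
i=6: a=6 ⇒ p=176552, q=13423
…
i=8: a=1 ⇒ p=382343, q=29069
i=9: a=6 ⇒ p=2499849, q=190060
→ (2499849, 190060).  Check: 2499849²=6249245022801, 173·190060²=6249245022800, difference 1.

2499849 190060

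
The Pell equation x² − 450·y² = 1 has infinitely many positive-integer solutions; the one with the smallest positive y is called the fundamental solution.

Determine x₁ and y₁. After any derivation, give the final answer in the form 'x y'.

d=450: √d = [21; 4,1,2,4,2,1,4,42] (ℓ=8, even), read p_7/q_7
k=0  a_k=21  p_k/q_k = 21/1
k=1  a_k=4  p_k/q_k = 85/4
k=2  a_k=1  p_k/q_k = 106/5
k=3  a_k=2  p_k/q_k = 297/14
k=4  a_k=4  p_k/q_k = 1294/61
…
k=6  a_k=1  p_k/q_k = 4179/197
k=7  a_k=4  p_k/q_k = 19601/924
(x₁, y₁) = (19601, 924);  19601² − 450·924² = 1 ✓

19601 924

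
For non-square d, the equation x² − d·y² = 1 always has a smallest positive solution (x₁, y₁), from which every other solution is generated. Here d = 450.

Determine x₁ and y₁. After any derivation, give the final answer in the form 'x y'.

[21; 4,1,2,4,2,1,4,42] for √450; ℓ=8 ⇒ convergent index 7
step 0: (21, 1)  from 21·(1,0) + (0,1)
…
step 3: (297, 14)  from 2·(106,5) + (85,4)
step 4: (1294, 61)  from 4·(297,14) + (106,5)
…
step 6: (4179, 197)  from 1·(2885,136) + (1294,61)
step 7: (19601, 924)  from 4·(4179,197) + (2885,136)
fundamental: x₁=19601, y₁=924  (since 384199201 − 450·853776 = 1)

19601 924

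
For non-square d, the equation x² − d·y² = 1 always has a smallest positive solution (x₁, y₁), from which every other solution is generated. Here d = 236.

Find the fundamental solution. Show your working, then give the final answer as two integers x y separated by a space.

[15; 2,1,3,5,1,6,1,5,3,1,2,30] for √236; ℓ=12 ⇒ convergent index 11
step 0: (15, 1)  from 15·(1,0) + (0,1)
…
step 2: (46, 3)  from 1·(31,2) + (15,1)
step 3: (169, 11)  from 3·(46,3) + (31,2)
step 4: (891, 58)  from 5·(169,11) + (46,3)
…
step 6: (7251, 472)  from 6·(1060,69) + (891,58)
step 7: (8311, 541)  from 1·(7251,472) + (1060,69)
step 8: (48806, 3177)  from 5·(8311,541) + (7251,472)
step 9: (154729, 10072)  from 3·(48806,3177) + (8311,541)
step 10: (203535, 13249)  from 1·(154729,10072) + (48806,3177)
step 11: (561799, 36570)  from 2·(203535,13249) + (154729,10072)
fundamental: x₁=561799, y₁=36570  (since 315618116401 − 236·1337364900 = 1)

561799 36570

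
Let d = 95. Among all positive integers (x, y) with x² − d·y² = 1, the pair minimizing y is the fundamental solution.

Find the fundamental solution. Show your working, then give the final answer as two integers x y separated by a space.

39 4

d=95: √d = [9; 1,2,1,18] (ℓ=4, even), read p_3/q_3
i=0: a=9 ⇒ p=9, q=1
i=1: a=1 ⇒ p=10, q=1
i=2: a=2 ⇒ p=29, q=3
i=3: a=1 ⇒ p=39, q=4
(x₁, y₁) = (39, 4);  39² − 95·4² = 1 ✓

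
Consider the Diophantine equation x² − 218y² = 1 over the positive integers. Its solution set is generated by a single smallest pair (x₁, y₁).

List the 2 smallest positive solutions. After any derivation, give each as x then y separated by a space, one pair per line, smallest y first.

126003 8534
31753512017 2150619204

[14; 1,3,3,1,28] for √218; ℓ=5 ⇒ convergent index 9
i=0: a=14 ⇒ p=14, q=1
…
i=2: a=3 ⇒ p=59, q=4
i=3: a=3 ⇒ p=192, q=13
i=4: a=1 ⇒ p=251, q=17
i=5: a=28 ⇒ p=7220, q=489
i=6: a=1 ⇒ p=7471, q=506
…
i=8: a=3 ⇒ p=96370, q=6527
i=9: a=1 ⇒ p=126003, q=8534
(x₁, y₁) = (126003, 8534);  126003² − 218·8534² = 1 ✓
(x_2, y_2) = (126003·126003 + 218·8534·8534, 126003·8534 + 8534·126003) = (31753512017, 2150619204)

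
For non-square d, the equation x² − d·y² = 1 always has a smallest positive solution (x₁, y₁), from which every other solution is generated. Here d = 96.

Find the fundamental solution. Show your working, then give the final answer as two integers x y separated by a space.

49 5

√96 = [9; 1,3,1,18, …], period ℓ=4 (even) → k=3
k=0  a_k=9  p_k/q_k = 9/1
k=1  a_k=1  p_k/q_k = 10/1
k=2  a_k=3  p_k/q_k = 39/4
k=3  a_k=1  p_k/q_k = 49/5
fundamental: x₁=49, y₁=5  (since 2401 − 96·25 = 1)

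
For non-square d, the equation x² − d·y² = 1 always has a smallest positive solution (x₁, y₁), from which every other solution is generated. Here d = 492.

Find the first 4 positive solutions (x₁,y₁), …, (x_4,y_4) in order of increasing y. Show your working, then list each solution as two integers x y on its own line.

29767 1342
1772148577 79894628
105503093353351 4756446782010
6281021157926249857 283170302640288712

[22; 5,1,1,10,1,1,5,44] for √492; ℓ=8 ⇒ convergent index 7
k=0  a_k=22  p_k/q_k = 22/1
…
k=2  a_k=1  p_k/q_k = 133/6
…
k=4  a_k=10  p_k/q_k = 2573/116
k=5  a_k=1  p_k/q_k = 2817/127
k=6  a_k=1  p_k/q_k = 5390/243
k=7  a_k=5  p_k/q_k = 29767/1342
fundamental: x₁=29767, y₁=1342  (since 886074289 − 492·1800964 = 1)
n=2: (29767,1342)∘(29767,1342) = (29767·29767+492·1342·1342, 29767·1342+1342·29767) = (1772148577,79894628)
n=3: (1772148577,79894628)∘(29767,1342) = (29767·1772148577+492·1342·79894628, 29767·79894628+1342·1772148577) = (105503093353351,4756446782010)
n=4: (105503093353351,4756446782010)∘(29767,1342) = (29767·105503093353351+492·1342·4756446782010, 29767·4756446782010+1342·105503093353351) = (6281021157926249857,283170302640288712)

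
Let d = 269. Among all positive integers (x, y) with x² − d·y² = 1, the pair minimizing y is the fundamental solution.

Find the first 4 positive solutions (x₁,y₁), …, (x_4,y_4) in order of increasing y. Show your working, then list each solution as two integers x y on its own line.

13449 820
361751201 22056360
9730383791049 593271970460
261727862849884801 15957829439376720

√269 → a₀=16, period (2,2,32); ℓ=3 odd so k=5
k=0  a_k=16  p_k/q_k = 16/1
k=1  a_k=2  p_k/q_k = 33/2
k=2  a_k=2  p_k/q_k = 82/5
k=3  a_k=32  p_k/q_k = 2657/162
k=4  a_k=2  p_k/q_k = 5396/329
k=5  a_k=2  p_k/q_k = 13449/820
→ (13449, 820).  Check: 13449²=180875601, 269·820²=180875600, difference 1.
n=2: (13449,820)∘(13449,820) = (13449·13449+269·820·820, 13449·820+820·13449) = (361751201,22056360)
n=3: (361751201,22056360)∘(13449,820) = (13449·361751201+269·820·22056360, 13449·22056360+820·361751201) = (9730383791049,593271970460)
n=4: (9730383791049,593271970460)∘(13449,820) = (13449·9730383791049+269·820·593271970460, 13449·593271970460+820·9730383791049) = (261727862849884801,15957829439376720)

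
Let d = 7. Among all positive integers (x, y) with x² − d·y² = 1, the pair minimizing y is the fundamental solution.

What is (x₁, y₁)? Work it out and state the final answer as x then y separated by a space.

[2; 1,1,1,4] for √7; ℓ=4 ⇒ convergent index 3
a_0=2:  p_0=2·1+0=2,  q_0=2·0+1=1
…
a_2=1:  p_2=1·3+2=5,  q_2=1·1+1=2
a_3=1:  p_3=1·5+3=8,  q_3=1·2+1=3
fundamental: x₁=8, y₁=3  (since 64 − 7·9 = 1)

8 3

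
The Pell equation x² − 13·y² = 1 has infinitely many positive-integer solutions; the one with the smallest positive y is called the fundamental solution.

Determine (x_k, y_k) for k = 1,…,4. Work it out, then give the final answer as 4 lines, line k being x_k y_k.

d=13: √d = [3; 1,1,1,1,6] (ℓ=5, odd), read p_9/q_9
step 0: (3, 1)  from 3·(1,0) + (0,1)
step 1: (4, 1)  from 1·(3,1) + (1,0)
…
step 4: (18, 5)  from 1·(11,3) + (7,2)
step 5: (119, 33)  from 6·(18,5) + (11,3)
step 6: (137, 38)  from 1·(119,33) + (18,5)
…
step 8: (393, 109)  from 1·(256,71) + (137,38)
step 9: (649, 180)  from 1·(393,109) + (256,71)
→ (649, 180).  Check: 649²=421201, 13·180²=421200, difference 1.
(x_2, y_2) = (649·649 + 13·180·180, 649·180 + 180·649) = (842401, 233640)
(x_3, y_3) = (649·842401 + 13·180·233640, 649·233640 + 180·842401) = (1093435849, 303264540)
(x_4, y_4) = (649·1093435849 + 13·180·303264540, 649·303264540 + 180·1093435849) = (1419278889601, 393637139280)

649 180
842401 233640
1093435849 303264540
1419278889601 393637139280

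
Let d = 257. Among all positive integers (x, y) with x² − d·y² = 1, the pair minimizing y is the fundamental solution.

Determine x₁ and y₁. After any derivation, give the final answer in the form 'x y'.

513 32

√257 = [16; 32, …], period ℓ=1 (odd) → k=1
i=0: a=16 ⇒ p=16, q=1
i=1: a=32 ⇒ p=513, q=32
fundamental: x₁=513, y₁=32  (since 263169 − 257·1024 = 1)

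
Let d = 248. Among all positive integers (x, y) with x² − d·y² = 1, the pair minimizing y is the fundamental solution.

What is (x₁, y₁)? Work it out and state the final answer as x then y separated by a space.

63 4

[15; 1,2,1,30] for √248; ℓ=4 ⇒ convergent index 3
i=0: a=15 ⇒ p=15, q=1
…
i=2: a=2 ⇒ p=47, q=3
i=3: a=1 ⇒ p=63, q=4
→ (63, 4).  Check: 63²=3969, 248·4²=3968, difference 1.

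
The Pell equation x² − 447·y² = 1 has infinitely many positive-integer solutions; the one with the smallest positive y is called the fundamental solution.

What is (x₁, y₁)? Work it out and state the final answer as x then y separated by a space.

√447 = [21; 7,42, …], period ℓ=2 (even) → k=1
k=0  a_k=21  p_k/q_k = 21/1
k=1  a_k=7  p_k/q_k = 148/7
fundamental: x₁=148, y₁=7  (since 21904 − 447·49 = 1)

148 7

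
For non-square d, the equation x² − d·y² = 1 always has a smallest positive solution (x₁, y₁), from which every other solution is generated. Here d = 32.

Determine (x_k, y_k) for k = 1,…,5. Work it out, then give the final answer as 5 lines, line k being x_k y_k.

17 3
577 102
19601 3465
665857 117708
22619537 3998607

√32 = [5; 1,1,1,10, …], period ℓ=4 (even) → k=3
k=0  a_k=5  p_k/q_k = 5/1
…
k=2  a_k=1  p_k/q_k = 11/2
k=3  a_k=1  p_k/q_k = 17/3
(x₁, y₁) = (17, 3);  17² − 32·3² = 1 ✓
n=2: (17,3)∘(17,3) = (17·17+32·3·3, 17·3+3·17) = (577,102)
n=3: (577,102)∘(17,3) = (17·577+32·3·102, 17·102+3·577) = (19601,3465)
n=4: (19601,3465)∘(17,3) = (17·19601+32·3·3465, 17·3465+3·19601) = (665857,117708)
n=5: (665857,117708)∘(17,3) = (17·665857+32·3·117708, 17·117708+3·665857) = (22619537,3998607)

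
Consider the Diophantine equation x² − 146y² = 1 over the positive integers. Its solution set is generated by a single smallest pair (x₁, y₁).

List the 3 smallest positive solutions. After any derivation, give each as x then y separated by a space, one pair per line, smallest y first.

[12; 12,24] for √146; ℓ=2 ⇒ convergent index 1
i=0: a=12 ⇒ p=12, q=1
i=1: a=12 ⇒ p=145, q=12
→ (145, 12).  Check: 145²=21025, 146·12²=21024, difference 1.
n=2: (145,12)∘(145,12) = (145·145+146·12·12, 145·12+12·145) = (42049,3480)
n=3: (42049,3480)∘(145,12) = (145·42049+146·12·3480, 145·3480+12·42049) = (12194065,1009188)

145 12
42049 3480
12194065 1009188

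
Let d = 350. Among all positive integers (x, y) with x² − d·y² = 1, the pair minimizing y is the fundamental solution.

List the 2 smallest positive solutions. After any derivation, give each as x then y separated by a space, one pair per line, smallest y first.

449 24
403201 21552

√350 → a₀=18, period (1,2,2,2,1,36); ℓ=6 even so k=5
step 0: (18, 1)  from 18·(1,0) + (0,1)
step 1: (19, 1)  from 1·(18,1) + (1,0)
…
step 4: (318, 17)  from 2·(131,7) + (56,3)
step 5: (449, 24)  from 1·(318,17) + (131,7)
→ (449, 24).  Check: 449²=201601, 350·24²=201600, difference 1.
n=2: (449,24)∘(449,24) = (449·449+350·24·24, 449·24+24·449) = (403201,21552)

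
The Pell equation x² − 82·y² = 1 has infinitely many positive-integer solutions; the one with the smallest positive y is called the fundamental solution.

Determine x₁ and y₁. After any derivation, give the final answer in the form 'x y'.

163 18

d=82: √d = [9; 18] (ℓ=1, odd), read p_1/q_1
i=0: a=9 ⇒ p=9, q=1
i=1: a=18 ⇒ p=163, q=18
fundamental: x₁=163, y₁=18  (since 26569 − 82·324 = 1)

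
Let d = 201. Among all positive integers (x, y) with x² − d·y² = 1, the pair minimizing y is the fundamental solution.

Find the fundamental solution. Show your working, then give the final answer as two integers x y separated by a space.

√201 = [14; 5,1,1,1,2,…,1,5,28, …], period ℓ=14 (even) → k=13
k=0  a_k=14  p_k/q_k = 14/1
k=1  a_k=5  p_k/q_k = 71/5
k=2  a_k=1  p_k/q_k = 85/6
…
k=4  a_k=1  p_k/q_k = 241/17
k=5  a_k=2  p_k/q_k = 638/45
k=6  a_k=1  p_k/q_k = 879/62
k=7  a_k=8  p_k/q_k = 7670/541
k=8  a_k=1  p_k/q_k = 8549/603
…
k=12  a_k=1  p_k/q_k = 91402/6447
k=13  a_k=5  p_k/q_k = 515095/36332
→ (515095, 36332).  Check: 515095²=265322859025, 201·36332²=265322859024, difference 1.

515095 36332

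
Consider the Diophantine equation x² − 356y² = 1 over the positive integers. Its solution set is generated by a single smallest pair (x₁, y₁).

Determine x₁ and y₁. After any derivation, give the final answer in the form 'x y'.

√356 = [18; 1,6,1,1,2,…,6,1,36, …], period ℓ=14 (even) → k=13
i=0: a=18 ⇒ p=18, q=1
…
i=6: a=1 ⇒ p=1000, q=53
i=7: a=8 ⇒ p=8717, q=462
i=8: a=1 ⇒ p=9717, q=515
i=9: a=2 ⇒ p=28151, q=1492
…
i=12: a=6 ⇒ p=433982, q=23001
i=13: a=1 ⇒ p=500001, q=26500
(x₁, y₁) = (500001, 26500);  500001² − 356·26500² = 1 ✓

500001 26500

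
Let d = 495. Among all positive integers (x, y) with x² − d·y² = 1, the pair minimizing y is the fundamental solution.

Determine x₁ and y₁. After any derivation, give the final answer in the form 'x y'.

d=495: √d = [22; 4,44] (ℓ=2, even), read p_1/q_1
k=0  a_k=22  p_k/q_k = 22/1
k=1  a_k=4  p_k/q_k = 89/4
(x₁, y₁) = (89, 4);  89² − 495·4² = 1 ✓

89 4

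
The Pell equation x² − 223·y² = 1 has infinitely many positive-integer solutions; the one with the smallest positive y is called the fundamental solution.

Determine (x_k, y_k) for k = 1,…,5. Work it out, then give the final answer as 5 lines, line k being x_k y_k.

[14; 1,13,1,28] for √223; ℓ=4 ⇒ convergent index 3
step 0: (14, 1)  from 14·(1,0) + (0,1)
…
step 2: (209, 14)  from 13·(15,1) + (14,1)
step 3: (224, 15)  from 1·(209,14) + (15,1)
fundamental: x₁=224, y₁=15  (since 50176 − 223·225 = 1)
n=2: (224,15)∘(224,15) = (224·224+223·15·15, 224·15+15·224) = (100351,6720)
n=3: (100351,6720)∘(224,15) = (224·100351+223·15·6720, 224·6720+15·100351) = (44957024,3010545)
n=4: (44957024,3010545)∘(224,15) = (224·44957024+223·15·3010545, 224·3010545+15·44957024) = (20140646401,1348717440)
n=5: (20140646401,1348717440)∘(224,15) = (224·20140646401+223·15·1348717440, 224·1348717440+15·20140646401) = (9022964630624,604222402575)

224 15
100351 6720
44957024 3010545
20140646401 1348717440
9022964630624 604222402575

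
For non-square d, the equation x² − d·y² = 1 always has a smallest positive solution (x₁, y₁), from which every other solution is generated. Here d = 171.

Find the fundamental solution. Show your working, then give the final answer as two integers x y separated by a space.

170 13

√171 → a₀=13, period (13,26); ℓ=2 even so k=1
k=0  a_k=13  p_k/q_k = 13/1
k=1  a_k=13  p_k/q_k = 170/13
fundamental: x₁=170, y₁=13  (since 28900 − 171·169 = 1)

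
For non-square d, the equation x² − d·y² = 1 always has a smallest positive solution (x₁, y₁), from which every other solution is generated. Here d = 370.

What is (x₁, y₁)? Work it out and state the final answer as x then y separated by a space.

213859 11118

√370 → a₀=19, period (4,4,38); ℓ=3 odd so k=5
a_0=19:  p_0=19·1+0=19,  q_0=19·0+1=1
a_1=4:  p_1=4·19+1=77,  q_1=4·1+0=4
a_2=4:  p_2=4·77+19=327,  q_2=4·4+1=17
a_3=38:  p_3=38·327+77=12503,  q_3=38·17+4=650
a_4=4:  p_4=4·12503+327=50339,  q_4=4·650+17=2617
a_5=4:  p_5=4·50339+12503=213859,  q_5=4·2617+650=11118
→ (213859, 11118).  Check: 213859²=45735671881, 370·11118²=45735671880, difference 1.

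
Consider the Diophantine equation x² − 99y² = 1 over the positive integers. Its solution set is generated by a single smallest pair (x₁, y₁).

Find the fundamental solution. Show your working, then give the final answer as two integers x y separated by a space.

10 1

d=99: √d = [9; 1,18] (ℓ=2, even), read p_1/q_1
step 0: (9, 1)  from 9·(1,0) + (0,1)
step 1: (10, 1)  from 1·(9,1) + (1,0)
(x₁, y₁) = (10, 1);  10² − 99·1² = 1 ✓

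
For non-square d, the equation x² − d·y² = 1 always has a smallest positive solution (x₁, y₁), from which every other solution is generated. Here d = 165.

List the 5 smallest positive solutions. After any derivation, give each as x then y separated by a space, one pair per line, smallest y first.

√165 → a₀=12, period (1,5,2,5,1,24); ℓ=6 even so k=5
step 0: (12, 1)  from 12·(1,0) + (0,1)
step 1: (13, 1)  from 1·(12,1) + (1,0)
step 2: (77, 6)  from 5·(13,1) + (12,1)
…
step 4: (912, 71)  from 5·(167,13) + (77,6)
step 5: (1079, 84)  from 1·(912,71) + (167,13)
→ (1079, 84).  Check: 1079²=1164241, 165·84²=1164240, difference 1.
k=2:  x_2 = 1079·1079+165·84·84 = 2328481,  y_2 = 1079·84+84·1079 = 181272
k=3:  x_3 = 1079·2328481+165·84·181272 = 5024860919,  y_3 = 1079·181272+84·2328481 = 391184892
k=4:  x_4 = 1079·5024860919+165·84·391184892 = 10843647534721,  y_4 = 1079·391184892+84·5024860919 = 844176815664
k=5:  x_5 = 1079·10843647534721+165·84·844176815664 = 23400586355066999,  y_5 = 1079·844176815664+84·10843647534721 = 1821733177018020

1079 84
2328481 181272
5024860919 391184892
10843647534721 844176815664
23400586355066999 1821733177018020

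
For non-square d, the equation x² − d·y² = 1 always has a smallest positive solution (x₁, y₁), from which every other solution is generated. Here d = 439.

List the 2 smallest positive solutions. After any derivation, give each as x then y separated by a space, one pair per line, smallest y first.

440 21
387199 18480

√439 → a₀=20, period (1,19,1,40); ℓ=4 even so k=3
i=0: a=20 ⇒ p=20, q=1
i=1: a=1 ⇒ p=21, q=1
i=2: a=19 ⇒ p=419, q=20
i=3: a=1 ⇒ p=440, q=21
fundamental: x₁=440, y₁=21  (since 193600 − 439·441 = 1)
(x_2, y_2) = (440·440 + 439·21·21, 440·21 + 21·440) = (387199, 18480)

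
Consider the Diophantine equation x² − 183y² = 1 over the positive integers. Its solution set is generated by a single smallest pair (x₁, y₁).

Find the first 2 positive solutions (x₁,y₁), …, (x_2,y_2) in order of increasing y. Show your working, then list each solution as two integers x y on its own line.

487 36
474337 35064

[13; 1,1,8,1,1,26] for √183; ℓ=6 ⇒ convergent index 5
step 0: (13, 1)  from 13·(1,0) + (0,1)
step 1: (14, 1)  from 1·(13,1) + (1,0)
…
step 3: (230, 17)  from 8·(27,2) + (14,1)
step 4: (257, 19)  from 1·(230,17) + (27,2)
step 5: (487, 36)  from 1·(257,19) + (230,17)
(x₁, y₁) = (487, 36);  487² − 183·36² = 1 ✓
n=2: (487,36)∘(487,36) = (487·487+183·36·36, 487·36+36·487) = (474337,35064)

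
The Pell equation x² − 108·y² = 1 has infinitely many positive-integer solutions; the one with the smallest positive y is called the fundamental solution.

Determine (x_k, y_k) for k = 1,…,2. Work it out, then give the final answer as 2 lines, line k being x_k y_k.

1351 130
3650401 351260

d=108: √d = [10; 2,1,1,4,1,1,2,20] (ℓ=8, even), read p_7/q_7
a_0=10:  p_0=10·1+0=10,  q_0=10·0+1=1
a_1=2:  p_1=2·10+1=21,  q_1=2·1+0=2
a_2=1:  p_2=1·21+10=31,  q_2=1·2+1=3
a_3=1:  p_3=1·31+21=52,  q_3=1·3+2=5
…
a_6=1:  p_6=1·291+239=530,  q_6=1·28+23=51
a_7=2:  p_7=2·530+291=1351,  q_7=2·51+28=130
fundamental: x₁=1351, y₁=130  (since 1825201 − 108·16900 = 1)
(1351+130√108)^2 = 3650401 + 351260√108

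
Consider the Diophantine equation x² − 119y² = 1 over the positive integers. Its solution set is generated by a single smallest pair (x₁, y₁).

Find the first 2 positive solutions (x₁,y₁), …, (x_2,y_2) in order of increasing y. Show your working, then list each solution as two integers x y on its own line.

120 11
28799 2640

[10; 1,9,1,20] for √119; ℓ=4 ⇒ convergent index 3
step 0: (10, 1)  from 10·(1,0) + (0,1)
…
step 2: (109, 10)  from 9·(11,1) + (10,1)
step 3: (120, 11)  from 1·(109,10) + (11,1)
(x₁, y₁) = (120, 11);  120² − 119·11² = 1 ✓
k=2:  x_2 = 120·120+119·11·11 = 28799,  y_2 = 120·11+11·120 = 2640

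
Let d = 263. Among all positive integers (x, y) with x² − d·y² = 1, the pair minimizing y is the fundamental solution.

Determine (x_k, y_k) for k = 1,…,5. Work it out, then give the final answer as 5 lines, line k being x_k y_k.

[16; 4,1,1,1,1,15,1,1,1,1,4,32] for √263; ℓ=12 ⇒ convergent index 11
k=0  a_k=16  p_k/q_k = 16/1
k=1  a_k=4  p_k/q_k = 65/4
k=2  a_k=1  p_k/q_k = 81/5
k=3  a_k=1  p_k/q_k = 146/9
…
k=5  a_k=1  p_k/q_k = 373/23
k=6  a_k=15  p_k/q_k = 5822/359
k=7  a_k=1  p_k/q_k = 6195/382
k=8  a_k=1  p_k/q_k = 12017/741
k=9  a_k=1  p_k/q_k = 18212/1123
k=10  a_k=1  p_k/q_k = 30229/1864
k=11  a_k=4  p_k/q_k = 139128/8579
(x₁, y₁) = (139128, 8579);  139128² − 263·8579² = 1 ✓
(x_2, y_2) = (139128·139128 + 263·8579·8579, 139128·8579 + 8579·139128) = (38713200767, 2387158224)
(x_3, y_3) = (139128·38713200767 + 263·8579·2387158224, 139128·2387158224 + 8579·38713200767) = (10772180392483224, 664241098768765)
(x_4, y_4) = (139128·10772180392483224 + 263·8579·664241098768765, 139128·664241098768765 + 8579·10772180392483224) = (2997423827252098776577, 184829071176614315616)
(x_5, y_5) = (139128·2997423827252098776577 + 263·8579·184829071176614315616, 139128·184829071176614315616 + 8579·2997423827252098776577) = (834051164465087816782726488, 51429798028655751907276931)

139128 8579
38713200767 2387158224
10772180392483224 664241098768765
2997423827252098776577 184829071176614315616
834051164465087816782726488 51429798028655751907276931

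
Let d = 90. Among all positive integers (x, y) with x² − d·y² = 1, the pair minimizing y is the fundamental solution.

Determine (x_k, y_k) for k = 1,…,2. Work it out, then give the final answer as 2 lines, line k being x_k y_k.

[9; 2,18] for √90; ℓ=2 ⇒ convergent index 1
a_0=9:  p_0=9·1+0=9,  q_0=9·0+1=1
a_1=2:  p_1=2·9+1=19,  q_1=2·1+0=2
→ (19, 2).  Check: 19²=361, 90·2²=360, difference 1.
n=2: (19,2)∘(19,2) = (19·19+90·2·2, 19·2+2·19) = (721,76)

19 2
721 76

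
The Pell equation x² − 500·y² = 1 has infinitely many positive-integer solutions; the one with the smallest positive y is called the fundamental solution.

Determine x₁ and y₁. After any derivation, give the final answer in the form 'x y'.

930249 41602

d=500: √d = [22; 2,1,3,2,1,…,1,2,44] (ℓ=14, even), read p_13/q_13
k=0  a_k=22  p_k/q_k = 22/1
…
k=4  a_k=2  p_k/q_k = 559/25
k=5  a_k=1  p_k/q_k = 805/36
…
k=7  a_k=10  p_k/q_k = 14445/646
…
k=12  a_k=1  p_k/q_k = 335522/15005
k=13  a_k=2  p_k/q_k = 930249/41602
fundamental: x₁=930249, y₁=41602  (since 865363202001 − 500·1730726404 = 1)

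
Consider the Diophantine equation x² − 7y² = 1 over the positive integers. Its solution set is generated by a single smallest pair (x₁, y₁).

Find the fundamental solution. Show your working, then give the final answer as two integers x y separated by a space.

8 3

d=7: √d = [2; 1,1,1,4] (ℓ=4, even), read p_3/q_3
step 0: (2, 1)  from 2·(1,0) + (0,1)
…
step 2: (5, 2)  from 1·(3,1) + (2,1)
step 3: (8, 3)  from 1·(5,2) + (3,1)
fundamental: x₁=8, y₁=3  (since 64 − 7·9 = 1)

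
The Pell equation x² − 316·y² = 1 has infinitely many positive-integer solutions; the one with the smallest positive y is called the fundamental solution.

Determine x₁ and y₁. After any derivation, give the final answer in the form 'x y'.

12799 720

d=316: √d = [17; 1,3,2,8,2,3,1,34] (ℓ=8, even), read p_7/q_7
i=0: a=17 ⇒ p=17, q=1
i=1: a=1 ⇒ p=18, q=1
i=2: a=3 ⇒ p=71, q=4
…
i=4: a=8 ⇒ p=1351, q=76
i=5: a=2 ⇒ p=2862, q=161
i=6: a=3 ⇒ p=9937, q=559
i=7: a=1 ⇒ p=12799, q=720
(x₁, y₁) = (12799, 720);  12799² − 316·720² = 1 ✓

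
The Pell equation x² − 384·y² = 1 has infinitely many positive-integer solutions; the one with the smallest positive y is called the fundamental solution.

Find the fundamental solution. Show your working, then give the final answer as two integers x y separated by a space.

4801 245

d=384: √d = [19; 1,1,2,9,2,1,1,38] (ℓ=8, even), read p_7/q_7
k=0  a_k=19  p_k/q_k = 19/1
…
k=2  a_k=1  p_k/q_k = 39/2
k=3  a_k=2  p_k/q_k = 98/5
…
k=5  a_k=2  p_k/q_k = 1940/99
k=6  a_k=1  p_k/q_k = 2861/146
k=7  a_k=1  p_k/q_k = 4801/245
fundamental: x₁=4801, y₁=245  (since 23049601 − 384·60025 = 1)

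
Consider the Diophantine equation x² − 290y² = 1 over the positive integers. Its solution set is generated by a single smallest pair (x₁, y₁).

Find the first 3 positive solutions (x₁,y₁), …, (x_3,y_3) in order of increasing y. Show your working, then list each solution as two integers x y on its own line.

[17; 34] for √290; ℓ=1 ⇒ convergent index 1
k=0  a_k=17  p_k/q_k = 17/1
k=1  a_k=34  p_k/q_k = 579/34
fundamental: x₁=579, y₁=34  (since 335241 − 290·1156 = 1)
(x_2, y_2) = (579·579 + 290·34·34, 579·34 + 34·579) = (670481, 39372)
(x_3, y_3) = (579·670481 + 290·34·39372, 579·39372 + 34·670481) = (776416419, 45592742)

579 34
670481 39372
776416419 45592742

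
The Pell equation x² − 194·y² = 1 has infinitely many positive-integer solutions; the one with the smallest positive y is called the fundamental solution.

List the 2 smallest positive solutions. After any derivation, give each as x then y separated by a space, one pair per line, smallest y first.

195 14
76049 5460

√194 → a₀=13, period (1,12,1,26); ℓ=4 even so k=3
a_0=13:  p_0=13·1+0=13,  q_0=13·0+1=1
…
a_2=12:  p_2=12·14+13=181,  q_2=12·1+1=13
a_3=1:  p_3=1·181+14=195,  q_3=1·13+1=14
fundamental: x₁=195, y₁=14  (since 38025 − 194·196 = 1)
n=2: (195,14)∘(195,14) = (195·195+194·14·14, 195·14+14·195) = (76049,5460)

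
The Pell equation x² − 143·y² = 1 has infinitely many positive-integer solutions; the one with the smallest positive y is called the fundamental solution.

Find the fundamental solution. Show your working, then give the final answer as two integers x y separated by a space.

12 1

[11; 1,22] for √143; ℓ=2 ⇒ convergent index 1
a_0=11:  p_0=11·1+0=11,  q_0=11·0+1=1
a_1=1:  p_1=1·11+1=12,  q_1=1·1+0=1
fundamental: x₁=12, y₁=1  (since 144 − 143·1 = 1)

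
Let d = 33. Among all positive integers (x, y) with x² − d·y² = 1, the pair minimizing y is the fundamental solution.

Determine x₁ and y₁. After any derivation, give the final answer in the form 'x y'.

23 4

[5; 1,2,1,10] for √33; ℓ=4 ⇒ convergent index 3
step 0: (5, 1)  from 5·(1,0) + (0,1)
step 1: (6, 1)  from 1·(5,1) + (1,0)
step 2: (17, 3)  from 2·(6,1) + (5,1)
step 3: (23, 4)  from 1·(17,3) + (6,1)
→ (23, 4).  Check: 23²=529, 33·4²=528, difference 1.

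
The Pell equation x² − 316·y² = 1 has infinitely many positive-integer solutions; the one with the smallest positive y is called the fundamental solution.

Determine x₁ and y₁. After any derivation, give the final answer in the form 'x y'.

√316 → a₀=17, period (1,3,2,8,2,3,1,34); ℓ=8 even so k=7
a_0=17:  p_0=17·1+0=17,  q_0=17·0+1=1
a_1=1:  p_1=1·17+1=18,  q_1=1·1+0=1
a_2=3:  p_2=3·18+17=71,  q_2=3·1+1=4
a_3=2:  p_3=2·71+18=160,  q_3=2·4+1=9
…
a_5=2:  p_5=2·1351+160=2862,  q_5=2·76+9=161
a_6=3:  p_6=3·2862+1351=9937,  q_6=3·161+76=559
a_7=1:  p_7=1·9937+2862=12799,  q_7=1·559+161=720
(x₁, y₁) = (12799, 720);  12799² − 316·720² = 1 ✓

12799 720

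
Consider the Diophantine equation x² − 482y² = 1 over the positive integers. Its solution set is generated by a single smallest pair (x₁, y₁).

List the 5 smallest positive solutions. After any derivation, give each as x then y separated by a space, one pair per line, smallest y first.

d=482: √d = [21; 1,20,1,42] (ℓ=4, even), read p_3/q_3
a_0=21:  p_0=21·1+0=21,  q_0=21·0+1=1
a_1=1:  p_1=1·21+1=22,  q_1=1·1+0=1
a_2=20:  p_2=20·22+21=461,  q_2=20·1+1=21
a_3=1:  p_3=1·461+22=483,  q_3=1·21+1=22
(x₁, y₁) = (483, 22);  483² − 482·22² = 1 ✓
k=2:  x_2 = 483·483+482·22·22 = 466577,  y_2 = 483·22+22·483 = 21252
k=3:  x_3 = 483·466577+482·22·21252 = 450712899,  y_3 = 483·21252+22·466577 = 20529410
k=4:  x_4 = 483·450712899+482·22·20529410 = 435388193857,  y_4 = 483·20529410+22·450712899 = 19831388808
k=5:  x_5 = 483·435388193857+482·22·19831388808 = 420584544552963,  y_5 = 483·19831388808+22·435388193857 = 19157101059118

483 22
466577 21252
450712899 20529410
435388193857 19831388808
420584544552963 19157101059118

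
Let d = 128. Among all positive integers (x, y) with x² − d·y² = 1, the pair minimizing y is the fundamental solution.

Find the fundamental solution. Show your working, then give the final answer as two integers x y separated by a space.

577 51

√128 → a₀=11, period (3,5,3,22); ℓ=4 even so k=3
k=0  a_k=11  p_k/q_k = 11/1
k=1  a_k=3  p_k/q_k = 34/3
k=2  a_k=5  p_k/q_k = 181/16
k=3  a_k=3  p_k/q_k = 577/51
→ (577, 51).  Check: 577²=332929, 128·51²=332928, difference 1.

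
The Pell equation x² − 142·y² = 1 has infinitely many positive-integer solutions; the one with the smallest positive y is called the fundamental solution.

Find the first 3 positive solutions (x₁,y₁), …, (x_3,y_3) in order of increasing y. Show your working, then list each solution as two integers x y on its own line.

d=142: √d = [11; 1,10,1,22] (ℓ=4, even), read p_3/q_3
a_0=11:  p_0=11·1+0=11,  q_0=11·0+1=1
…
a_2=10:  p_2=10·12+11=131,  q_2=10·1+1=11
a_3=1:  p_3=1·131+12=143,  q_3=1·11+1=12
fundamental: x₁=143, y₁=12  (since 20449 − 142·144 = 1)
(x_2, y_2) = (143·143 + 142·12·12, 143·12 + 12·143) = (40897, 3432)
(x_3, y_3) = (143·40897 + 142·12·3432, 143·3432 + 12·40897) = (11696399, 981540)

143 12
40897 3432
11696399 981540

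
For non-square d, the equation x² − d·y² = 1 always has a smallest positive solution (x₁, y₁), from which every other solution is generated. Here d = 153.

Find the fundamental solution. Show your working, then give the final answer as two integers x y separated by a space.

2177 176

√153 = [12; 2,1,2,2,2,1,2,24, …], period ℓ=8 (even) → k=7
a_0=12:  p_0=12·1+0=12,  q_0=12·0+1=1
a_1=2:  p_1=2·12+1=25,  q_1=2·1+0=2
a_2=1:  p_2=1·25+12=37,  q_2=1·2+1=3
a_3=2:  p_3=2·37+25=99,  q_3=2·3+2=8
a_4=2:  p_4=2·99+37=235,  q_4=2·8+3=19
…
a_6=1:  p_6=1·569+235=804,  q_6=1·46+19=65
a_7=2:  p_7=2·804+569=2177,  q_7=2·65+46=176
→ (2177, 176).  Check: 2177²=4739329, 153·176²=4739328, difference 1.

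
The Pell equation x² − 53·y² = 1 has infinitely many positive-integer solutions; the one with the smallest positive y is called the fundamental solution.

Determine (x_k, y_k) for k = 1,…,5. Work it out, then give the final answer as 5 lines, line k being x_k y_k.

[7; 3,1,1,3,14] for √53; ℓ=5 ⇒ convergent index 9
i=0: a=7 ⇒ p=7, q=1
i=1: a=3 ⇒ p=22, q=3
…
i=3: a=1 ⇒ p=51, q=7
…
i=8: a=1 ⇒ p=18557, q=2549
i=9: a=3 ⇒ p=66249, q=9100
fundamental: x₁=66249, y₁=9100  (since 4388930001 − 53·82810000 = 1)
k=2:  x_2 = 66249·66249+53·9100·9100 = 8777860001,  y_2 = 66249·9100+9100·66249 = 1205731800
k=3:  x_3 = 66249·8777860001+53·9100·1205731800 = 1163048894346249,  y_3 = 66249·1205731800+9100·8777860001 = 159757052027300
k=4:  x_4 = 66249·1163048894346249+53·9100·159757052027300 = 154101652394311440001,  y_4 = 66249·159757052027300+9100·1163048894346249 = 21167489878307463600
k=5:  x_5 = 66249·154101652394311440001+53·9100·21167489878307463600 = 20418160737778428282906249,  y_5 = 66249·21167489878307463600+9100·154101652394311440001 = 2804650073736225260045500

66249 9100
8777860001 1205731800
1163048894346249 159757052027300
154101652394311440001 21167489878307463600
20418160737778428282906249 2804650073736225260045500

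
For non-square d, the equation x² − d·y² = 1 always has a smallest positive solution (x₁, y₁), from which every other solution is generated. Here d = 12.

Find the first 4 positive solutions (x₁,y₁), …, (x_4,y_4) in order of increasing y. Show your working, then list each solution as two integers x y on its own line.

d=12: √d = [3; 2,6] (ℓ=2, even), read p_1/q_1
step 0: (3, 1)  from 3·(1,0) + (0,1)
step 1: (7, 2)  from 2·(3,1) + (1,0)
→ (7, 2).  Check: 7²=49, 12·2²=48, difference 1.
(7+2√12)^2 = 97 + 28√12
(7+2√12)^3 = 1351 + 390√12
(7+2√12)^4 = 18817 + 5432√12

7 2
97 28
1351 390
18817 5432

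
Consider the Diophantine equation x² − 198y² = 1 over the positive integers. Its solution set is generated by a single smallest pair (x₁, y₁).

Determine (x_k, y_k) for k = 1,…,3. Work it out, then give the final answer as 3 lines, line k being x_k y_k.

√198 = [14; 14,28, …], period ℓ=2 (even) → k=1
k=0  a_k=14  p_k/q_k = 14/1
k=1  a_k=14  p_k/q_k = 197/14
fundamental: x₁=197, y₁=14  (since 38809 − 198·196 = 1)
(x_2, y_2) = (197·197 + 198·14·14, 197·14 + 14·197) = (77617, 5516)
(x_3, y_3) = (197·77617 + 198·14·5516, 197·5516 + 14·77617) = (30580901, 2173290)

197 14
77617 5516
30580901 2173290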